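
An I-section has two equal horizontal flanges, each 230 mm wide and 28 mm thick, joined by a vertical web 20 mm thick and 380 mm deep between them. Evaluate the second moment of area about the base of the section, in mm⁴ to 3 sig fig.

Break the section into simple shapes (no overlaps), measuring from the bottom-left corner of the bounding box.
Bottom flange: 230 × 28, A = 6 440 mm², y = 14 mm, Ī = 420 747 mm⁴.
Web: 20 × 380, A = 7 600 mm², y = 218 mm, Ī = 91 453 333 mm⁴.
Top flange: 230 × 28, A = 6 440 mm², y = 422 mm, Ī = 420 747 mm⁴.
Transfer each piece to the base of the section using Ī + A·d² with d = y − 0:
  bottom flange: d = 14 mm → contributes +1 682 987 mm⁴
  web: d = 218 mm → contributes +452 635 733 mm⁴
  top flange: d = 422 mm → contributes +1 147 281 707 mm⁴
Total I = 1 601 600 427 mm⁴.

I_base ≈ 1.60 × 10⁹ mm⁴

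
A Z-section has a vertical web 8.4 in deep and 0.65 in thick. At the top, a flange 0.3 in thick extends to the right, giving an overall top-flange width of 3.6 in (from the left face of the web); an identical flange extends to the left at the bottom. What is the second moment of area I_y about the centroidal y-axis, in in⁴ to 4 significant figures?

Treat the section as a set of non-overlapping primitives; coordinates are from the bounding-box lower-left.
Web: 0.65 × 8.4, A = 5.46 in², x = 3.275 in, Ī = 0.192238 in⁴.
Top flange (beyond web): 2.95 × 0.3, A = 0.885 in², x = 5.075 in, Ī = 0.641809 in⁴.
Bottom flange (beyond web): 2.95 × 0.3, A = 0.885 in², x = 1.475 in, Ī = 0.641809 in⁴.
Centroid: x̄ = ΣA·x / ΣA = 3.275 in.
Transfer each piece to the centroidal y-axis using Ī + A·d² with d = x − 3.275:
  web: d = 0 in → contributes +0.192238 in⁴
  top flange (beyond web): d = 1.8 in → contributes +3.50921 in⁴
  bottom flange (beyond web): d = -1.8 in → contributes +3.50921 in⁴
Total I = 7.21066 in⁴.

I_y ≈ 7.211 in⁴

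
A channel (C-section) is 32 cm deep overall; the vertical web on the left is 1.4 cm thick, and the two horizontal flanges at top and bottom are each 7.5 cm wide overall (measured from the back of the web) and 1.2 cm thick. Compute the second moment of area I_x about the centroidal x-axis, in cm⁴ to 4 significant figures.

I_x ≈ 7297 cm⁴

Treat the section as a set of non-overlapping primitives; coordinates are from the bounding-box lower-left.
Web: 1.4 × 32, A = 44.8 cm², y = 16 cm, Ī = 3822.93 cm⁴.
Top flange (beyond web): 6.1 × 1.2, A = 7.32 cm², y = 31.4 cm, Ī = 0.8784 cm⁴.
Bottom flange (beyond web): 6.1 × 1.2, A = 7.32 cm², y = 0.6 cm, Ī = 0.8784 cm⁴.
By symmetry the centroid is at mid-height, ȳ = 16 cm.
Transfer each piece to the centroidal x-axis using Ī + A·d² with d = y − 16:
  web: d = 0 cm → contributes +3822.93 cm⁴
  top flange (beyond web): d = 15.4 cm → contributes +1736.89 cm⁴
  bottom flange (beyond web): d = -15.4 cm → contributes +1736.89 cm⁴
Total I = 7296.71 cm⁴.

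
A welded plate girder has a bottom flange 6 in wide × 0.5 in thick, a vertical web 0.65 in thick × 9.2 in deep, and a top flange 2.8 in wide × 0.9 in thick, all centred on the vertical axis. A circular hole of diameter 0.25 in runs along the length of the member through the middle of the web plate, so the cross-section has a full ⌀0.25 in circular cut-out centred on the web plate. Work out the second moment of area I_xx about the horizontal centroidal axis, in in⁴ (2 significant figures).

Split into non-overlapping primitives; take the origin at the lower-left of the bounding box.
Bottom plate: 6 × 0.5, A = 3 in², y = 0.25 in, Ī = 0.0625 in⁴.
Web plate: 0.65 × 9.2, A = 5.98 in², y = 5.1 in, Ī = 42.18 in⁴.
Top plate: 2.8 × 0.9, A = 2.52 in², y = 10.15 in, Ī = 0.1701 in⁴.
Hole (subtracted): ⌀0.25, A = 0.04909 in², y = 5.1 in, Ī = 0.0001917 in⁴.
Centroid: ȳ = ΣA·y / ΣA = 4.941 in.
Transfer each piece to the horizontal centroidal axis using Ī + A·d² with d = y − 4.941:
  bottom plate: d = -4.691 in → contributes +66.07 in⁴
  web plate: d = 0.1593 in → contributes +42.33 in⁴
  top plate: d = 5.209 in → contributes +68.55 in⁴
  hole: d = 0.1593 in → contributes −0.001437 in⁴
Total I = 177 in⁴.

I_xx ≈ 180 in⁴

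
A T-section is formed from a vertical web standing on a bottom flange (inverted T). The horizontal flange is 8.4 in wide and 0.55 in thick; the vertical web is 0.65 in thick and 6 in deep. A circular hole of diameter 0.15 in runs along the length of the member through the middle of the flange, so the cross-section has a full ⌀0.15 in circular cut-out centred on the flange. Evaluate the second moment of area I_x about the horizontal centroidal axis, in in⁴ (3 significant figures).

I_x ≈ 34.5 in⁴

Decompose the section into non-overlapping parts with the origin at the bottom-left of its bounding rectangle.
Flange: 8.4 × 0.55, A = 4.62 in², y = 0.275 in, Ī = 0.11646 in⁴.
Web: 0.65 × 6, A = 3.9 in², y = 3.55 in, Ī = 11.7 in⁴.
Hole (subtracted): ⌀0.15, A = 0.017671 in², y = 0.275 in, Ī = 0.00002485 in⁴.
Centroid: ȳ = ΣA·y / ΣA = 1.7772 in.
Transfer each piece to the horizontal centroidal axis using Ī + A·d² with d = y − 1.7772:
  flange: d = -1.5022 in → contributes +10.542 in⁴
  web: d = 1.7728 in → contributes +23.957 in⁴
  hole: d = -1.5022 in → contributes −0.039904 in⁴
Total I = 34.459 in⁴.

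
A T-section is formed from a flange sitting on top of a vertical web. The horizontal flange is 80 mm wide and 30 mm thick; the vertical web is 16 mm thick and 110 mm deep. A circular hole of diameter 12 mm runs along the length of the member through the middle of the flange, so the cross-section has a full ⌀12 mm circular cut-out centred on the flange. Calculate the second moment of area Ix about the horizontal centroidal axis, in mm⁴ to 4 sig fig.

Ix ≈ 6.827 × 10⁶ mm⁴

Break the section into simple shapes (no overlaps), measuring from the bottom-left corner of the bounding box.
Flange: 80 × 30, A = 2 400 mm², y = 125 mm, Ī = 180 000 mm⁴.
Web: 16 × 110, A = 1 760 mm², y = 55 mm, Ī = 1 774 667 mm⁴.
Hole (subtracted): ⌀12, A = 113.097 mm², y = 125 mm, Ī = 1017.88 mm⁴.
Centroid: ȳ = ΣA·y / ΣA = 94.557 mm.
Transfer each piece to the horizontal centroidal axis using Ī + A·d² with d = y − 94.557:
  flange: d = 30.443 mm → contributes +2 404 268 mm⁴
  web: d = -39.557 mm → contributes +4 528 633 mm⁴
  hole: d = 30.443 mm → contributes −105 834 mm⁴
Total I = 6 827 067 mm⁴.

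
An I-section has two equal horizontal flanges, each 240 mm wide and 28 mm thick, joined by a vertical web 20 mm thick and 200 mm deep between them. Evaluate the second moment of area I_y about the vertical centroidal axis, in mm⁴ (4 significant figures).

Break the section into simple shapes (no overlaps), measuring from the bottom-left corner of the bounding box.
Bottom flange: 240 × 28, A = 6 720 mm², x = 120 mm, Ī = 32 256 000 mm⁴.
Web: 20 × 200, A = 4 000 mm², x = 120 mm, Ī = 133 333 mm⁴.
Top flange: 240 × 28, A = 6 720 mm², x = 120 mm, Ī = 32 256 000 mm⁴.
By symmetry the centroid is at mid-width, x̄ = 120 mm.
All pieces are centred on the vertical centroidal axis, so I = ΣĪ = 64 645 333 mm⁴.

I_y ≈ 6.465 × 10⁷ mm⁴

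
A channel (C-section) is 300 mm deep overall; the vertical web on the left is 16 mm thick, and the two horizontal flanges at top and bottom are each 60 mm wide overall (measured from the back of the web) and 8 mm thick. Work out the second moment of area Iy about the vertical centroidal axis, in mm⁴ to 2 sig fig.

Iy ≈ 7.7 × 10⁵ mm⁴

Treat the section as a set of non-overlapping primitives; coordinates are from the bounding-box lower-left.
Web: 16 × 300, A = 4 800 mm², x = 8 mm, Ī = 102 400 mm⁴.
Top flange (beyond web): 44 × 8, A = 352 mm², x = 38 mm, Ī = 56 789 mm⁴.
Bottom flange (beyond web): 44 × 8, A = 352 mm², x = 38 mm, Ī = 56 789 mm⁴.
Centroid: x̄ = ΣA·x / ΣA = 11.84 mm.
Transfer each piece to the vertical centroidal axis using Ī + A·d² with d = x − 11.84:
  web: d = -3.837 mm → contributes +173 076 mm⁴
  top flange (beyond web): d = 26.16 mm → contributes +297 730 mm⁴
  bottom flange (beyond web): d = 26.16 mm → contributes +297 730 mm⁴
Total I = 768 537 mm⁴.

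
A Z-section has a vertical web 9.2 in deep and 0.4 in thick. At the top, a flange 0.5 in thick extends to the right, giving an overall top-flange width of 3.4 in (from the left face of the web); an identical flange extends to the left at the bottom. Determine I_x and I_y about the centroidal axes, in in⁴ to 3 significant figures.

I_x ≈ 82.8 in⁴, I_y ≈ 11.0 in⁴

Treat the section as a set of non-overlapping primitives; coordinates are from the bounding-box lower-left.
Web: 0.4 × 9.2, A = 3.68 in², y = 4.6 in, Ī = 25.956 in⁴.
Top flange (beyond web): 3 × 0.5, A = 1.5 in², y = 8.95 in, Ī = 0.03125 in⁴.
Bottom flange (beyond web): 3 × 0.5, A = 1.5 in², y = 0.25 in, Ī = 0.03125 in⁴.
Centroid: ȳ = ΣA·y / ΣA = 4.6 in.
Transfer each piece to the centroidal x-axis using Ī + A·d² with d = y − 4.6:
  web: d = 0 in → contributes +25.956 in⁴
  top flange (beyond web): d = 4.35 in → contributes +28.415 in⁴
  bottom flange (beyond web): d = -4.35 in → contributes +28.415 in⁴
Total I = 82.786 in⁴.
For the y-axis: x̄ = 3.2 in.
Repeating about the centroidal y-axis gives I_y = 10.969 in⁴.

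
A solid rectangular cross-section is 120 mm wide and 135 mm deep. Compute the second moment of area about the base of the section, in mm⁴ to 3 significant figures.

The section: 120 × 135, A = 16 200 mm², y = 67.5 mm, Ī = 24 603 750 mm⁴.
Transfer it to the base of the section using Ī + A·d² with d = y − 0:
  the section: d = 67.5 mm → contributes +98 415 000 mm⁴
Total I = 98 415 000 mm⁴.

I_base ≈ 9.84 × 10⁷ mm⁴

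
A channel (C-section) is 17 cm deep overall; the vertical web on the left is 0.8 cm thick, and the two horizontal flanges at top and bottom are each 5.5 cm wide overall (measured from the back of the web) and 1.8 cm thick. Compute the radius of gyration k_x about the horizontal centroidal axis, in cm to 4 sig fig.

Treat the section as a set of non-overlapping primitives; coordinates are from the bounding-box lower-left.
Web: 0.8 × 17, A = 13.6 cm², y = 8.5 cm, Ī = 327.533 cm⁴.
Top flange (beyond web): 4.7 × 1.8, A = 8.46 cm², y = 16.1 cm, Ī = 2.2842 cm⁴.
Bottom flange (beyond web): 4.7 × 1.8, A = 8.46 cm², y = 0.9 cm, Ī = 2.2842 cm⁴.
By symmetry the centroid is at mid-height, ȳ = 8.5 cm.
Transfer each piece to the horizontal centroidal axis using Ī + A·d² with d = y − 8.5:
  web: d = 0 cm → contributes +327.533 cm⁴
  top flange (beyond web): d = 7.6 cm → contributes +490.934 cm⁴
  bottom flange (beyond web): d = -7.6 cm → contributes +490.934 cm⁴
Total I = 1309.4 cm⁴.
Radius of gyration: k = √(I/A) = √(1309.4 / 30.52) = 6.55004 cm.

k_x ≈ 6.550 cm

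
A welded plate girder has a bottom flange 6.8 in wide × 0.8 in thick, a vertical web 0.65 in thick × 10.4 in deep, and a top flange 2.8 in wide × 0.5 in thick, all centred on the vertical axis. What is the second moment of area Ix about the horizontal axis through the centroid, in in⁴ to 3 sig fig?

Ix ≈ 235 in⁴

Treat the section as a set of non-overlapping primitives; coordinates are from the bounding-box lower-left.
Bottom plate: 6.8 × 0.8, A = 5.44 in², y = 0.4 in, Ī = 0.29013 in⁴.
Web plate: 0.65 × 10.4, A = 6.76 in², y = 6 in, Ī = 60.93 in⁴.
Top plate: 2.8 × 0.5, A = 1.4 in², y = 11.45 in, Ī = 0.029167 in⁴.
Centroid: ȳ = ΣA·y / ΣA = 4.321 in.
Transfer each piece to the horizontal axis through the centroid using Ī + A·d² with d = y − 4.321:
  bottom plate: d = -3.921 in → contributes +83.927 in⁴
  web plate: d = 1.679 in → contributes +79.986 in⁴
  top plate: d = 7.129 in → contributes +71.18 in⁴
Total I = 235.09 in⁴.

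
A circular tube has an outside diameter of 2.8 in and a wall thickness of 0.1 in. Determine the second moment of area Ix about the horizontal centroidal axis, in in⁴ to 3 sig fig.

Ix ≈ 0.774 in⁴

Split into non-overlapping primitives; take the origin at the lower-left of the bounding box.
Outer circle: ⌀2.8, A = 6.1575 in², y = 1.4 in, Ī = 3.0172 in⁴.
Bore (subtracted): ⌀2.6, A = 5.3093 in², y = 1.4 in, Ī = 2.2432 in⁴.
By symmetry the centroid is at mid-height, ȳ = 1.4 in.
All pieces are centred on the horizontal centroidal axis, so I = ΣĪ (holes subtracted) = 0.77401 in⁴.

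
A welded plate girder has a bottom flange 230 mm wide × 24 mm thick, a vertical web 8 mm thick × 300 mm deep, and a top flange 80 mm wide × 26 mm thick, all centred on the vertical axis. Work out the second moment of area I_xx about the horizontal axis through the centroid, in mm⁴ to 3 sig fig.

Split into non-overlapping primitives; take the origin at the lower-left of the bounding box.
Bottom plate: 230 × 24, A = 5 520 mm², y = 12 mm, Ī = 264 960 mm⁴.
Web plate: 8 × 300, A = 2 400 mm², y = 174 mm, Ī = 18 000 000 mm⁴.
Top plate: 80 × 26, A = 2 080 mm², y = 337 mm, Ī = 117 173 mm⁴.
Centroid: ȳ = ΣA·y / ΣA = 118.48 mm.
Transfer each piece to the horizontal axis through the centroid using Ī + A·d² with d = y − 118.48:
  bottom plate: d = -106.48 mm → contributes +62 850 667 mm⁴
  web plate: d = 55.52 mm → contributes +25 397 929 mm⁴
  top plate: d = 218.52 mm → contributes +99 439 233 mm⁴
Total I = 187 687 829 mm⁴.

I_xx ≈ 1.88 × 10⁸ mm⁴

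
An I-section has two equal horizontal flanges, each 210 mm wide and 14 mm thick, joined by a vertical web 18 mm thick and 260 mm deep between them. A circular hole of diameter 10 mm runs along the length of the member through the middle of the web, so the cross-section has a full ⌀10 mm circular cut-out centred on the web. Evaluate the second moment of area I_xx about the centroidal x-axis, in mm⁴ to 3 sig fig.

I_xx ≈ 1.37 × 10⁸ mm⁴

Decompose the section into non-overlapping parts with the origin at the bottom-left of its bounding rectangle.
Bottom flange: 210 × 14, A = 2 940 mm², y = 7 mm, Ī = 48 020 mm⁴.
Web: 18 × 260, A = 4 680 mm², y = 144 mm, Ī = 26 364 000 mm⁴.
Top flange: 210 × 14, A = 2 940 mm², y = 281 mm, Ī = 48 020 mm⁴.
Hole (subtracted): ⌀10, A = 78.54 mm², y = 144 mm, Ī = 490.87 mm⁴.
By symmetry the centroid is at mid-height, ȳ = 144 mm.
Transfer each piece to the centroidal x-axis using Ī + A·d² with d = y − 144:
  bottom flange: d = -137 mm → contributes +55 228 880 mm⁴
  web: d = 0 mm → contributes +26 364 000 mm⁴
  top flange: d = 137 mm → contributes +55 228 880 mm⁴
  hole: d = 0 mm → contributes −490.87 mm⁴
Total I = 136 821 269 mm⁴.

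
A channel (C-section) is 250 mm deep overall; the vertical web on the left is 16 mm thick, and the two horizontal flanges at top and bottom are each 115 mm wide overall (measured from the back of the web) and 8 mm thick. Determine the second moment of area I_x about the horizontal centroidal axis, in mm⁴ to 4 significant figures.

Split into non-overlapping primitives; take the origin at the lower-left of the bounding box.
Web: 16 × 250, A = 4 000 mm², y = 125 mm, Ī = 20 833 333 mm⁴.
Top flange (beyond web): 99 × 8, A = 792 mm², y = 246 mm, Ī = 4 224 mm⁴.
Bottom flange (beyond web): 99 × 8, A = 792 mm², y = 4 mm, Ī = 4 224 mm⁴.
By symmetry the centroid is at mid-height, ȳ = 125 mm.
Transfer each piece to the horizontal centroidal axis using Ī + A·d² with d = y − 125:
  web: d = 0 mm → contributes +20 833 333 mm⁴
  top flange (beyond web): d = 121 mm → contributes +11 599 896 mm⁴
  bottom flange (beyond web): d = -121 mm → contributes +11 599 896 mm⁴
Total I = 44 033 125 mm⁴.

I_x ≈ 4.403 × 10⁷ mm⁴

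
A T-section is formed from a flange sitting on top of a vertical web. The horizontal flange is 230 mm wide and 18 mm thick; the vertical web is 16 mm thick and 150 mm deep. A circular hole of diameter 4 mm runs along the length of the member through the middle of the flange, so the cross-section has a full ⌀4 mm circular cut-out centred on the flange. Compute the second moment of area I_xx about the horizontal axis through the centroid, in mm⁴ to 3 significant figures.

Treat the section as a set of non-overlapping primitives; coordinates are from the bounding-box lower-left.
Flange: 230 × 18, A = 4 140 mm², y = 159 mm, Ī = 111 780 mm⁴.
Web: 16 × 150, A = 2 400 mm², y = 75 mm, Ī = 4 500 000 mm⁴.
Hole (subtracted): ⌀4, A = 12.566 mm², y = 159 mm, Ī = 12.566 mm⁴.
Centroid: ȳ = ΣA·y / ΣA = 128.11 mm.
Transfer each piece to the horizontal axis through the centroid using Ī + A·d² with d = y − 128.11:
  flange: d = 30.885 mm → contributes +4 060 865 mm⁴
  web: d = -53.115 mm → contributes +11 270 879 mm⁴
  hole: d = 30.885 mm → contributes −11 999 mm⁴
Total I = 15 319 745 mm⁴.

I_xx ≈ 1.53 × 10⁷ mm⁴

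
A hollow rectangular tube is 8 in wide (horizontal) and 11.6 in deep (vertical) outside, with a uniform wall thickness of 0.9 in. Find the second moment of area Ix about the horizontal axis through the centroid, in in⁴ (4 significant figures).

Ix ≈ 554.3 in⁴

Split into non-overlapping primitives; take the origin at the lower-left of the bounding box.
Outer rectangle: 8 × 11.6, A = 92.8 in², y = 5.8 in, Ī = 1040.6 in⁴.
Inner void (subtracted): 6.2 × 9.8, A = 60.76 in², y = 5.8 in, Ī = 486.283 in⁴.
By symmetry the centroid is at mid-height, ȳ = 5.8 in.
All pieces are centred on the horizontal axis through the centroid, so I = ΣĪ (holes subtracted) = 554.315 in⁴.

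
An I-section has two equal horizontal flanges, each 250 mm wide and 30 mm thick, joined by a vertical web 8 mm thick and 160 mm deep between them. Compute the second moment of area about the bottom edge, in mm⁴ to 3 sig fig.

Split into non-overlapping primitives; take the origin at the lower-left of the bounding box.
Bottom flange: 250 × 30, A = 7 500 mm², y = 15 mm, Ī = 562 500 mm⁴.
Web: 8 × 160, A = 1 280 mm², y = 110 mm, Ī = 2 730 667 mm⁴.
Top flange: 250 × 30, A = 7 500 mm², y = 205 mm, Ī = 562 500 mm⁴.
Transfer each piece to the bottom edge using Ī + A·d² with d = y − 0:
  bottom flange: d = 15 mm → contributes +2 250 000 mm⁴
  web: d = 110 mm → contributes +18 218 667 mm⁴
  top flange: d = 205 mm → contributes +315 750 000 mm⁴
Total I = 336 218 667 mm⁴.

I_base ≈ 3.36 × 10⁸ mm⁴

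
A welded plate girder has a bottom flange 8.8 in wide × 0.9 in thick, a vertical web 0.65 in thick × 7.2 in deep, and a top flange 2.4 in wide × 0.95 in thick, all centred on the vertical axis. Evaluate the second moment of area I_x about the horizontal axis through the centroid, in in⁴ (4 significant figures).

I_x ≈ 153.8 in⁴

Treat the section as a set of non-overlapping primitives; coordinates are from the bounding-box lower-left.
Bottom plate: 8.8 × 0.9, A = 7.92 in², y = 0.45 in, Ī = 0.5346 in⁴.
Web plate: 0.65 × 7.2, A = 4.68 in², y = 4.5 in, Ī = 20.2176 in⁴.
Top plate: 2.4 × 0.95, A = 2.28 in², y = 8.575 in, Ī = 0.171475 in⁴.
Centroid: ȳ = ΣA·y / ΣA = 2.96875 in.
Transfer each piece to the horizontal axis through the centroid using Ī + A·d² with d = y − 2.96875:
  bottom plate: d = -2.51875 in → contributes +50.7799 in⁴
  web plate: d = 1.53125 in → contributes +31.1909 in⁴
  top plate: d = 5.60625 in → contributes +71.832 in⁴
Total I = 153.803 in⁴.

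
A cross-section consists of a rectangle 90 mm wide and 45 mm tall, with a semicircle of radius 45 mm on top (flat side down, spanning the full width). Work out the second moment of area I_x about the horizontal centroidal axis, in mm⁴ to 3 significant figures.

Decompose the section into non-overlapping parts with the origin at the bottom-left of its bounding rectangle.
Rectangular body: 90 × 45, A = 4 050 mm², y = 22.5 mm, Ī = 683 438 mm⁴.
Semicircular cap: semicircle r = 45, A = 3180.9 mm², y = 64.099 mm, Ī = 450 072 mm⁴.
Centroid: ȳ = ΣA·y / ΣA = 40.799 mm.
Transfer each piece to the horizontal centroidal axis using Ī + A·d² with d = y − 40.799:
  rectangular body: d = -18.299 mm → contributes +2 039 632 mm⁴
  semicircular cap: d = 23.299 mm → contributes +2 176 832 mm⁴
Total I = 4 216 464 mm⁴.

I_x ≈ 4.22 × 10⁶ mm⁴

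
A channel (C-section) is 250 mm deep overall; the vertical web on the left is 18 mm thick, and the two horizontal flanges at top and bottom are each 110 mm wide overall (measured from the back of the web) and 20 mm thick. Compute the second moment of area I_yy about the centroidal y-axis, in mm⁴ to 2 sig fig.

Break the section into simple shapes (no overlaps), measuring from the bottom-left corner of the bounding box.
Web: 18 × 250, A = 4 500 mm², x = 9 mm, Ī = 121 500 mm⁴.
Top flange (beyond web): 92 × 20, A = 1 840 mm², x = 64 mm, Ī = 1 297 813 mm⁴.
Bottom flange (beyond web): 92 × 20, A = 1 840 mm², x = 64 mm, Ī = 1 297 813 mm⁴.
Centroid: x̄ = ΣA·x / ΣA = 33.74 mm.
Transfer each piece to the centroidal y-axis using Ī + A·d² with d = x − 33.74:
  web: d = -24.74 mm → contributes +2 876 534 mm⁴
  top flange (beyond web): d = 30.26 mm → contributes +2 982 277 mm⁴
  bottom flange (beyond web): d = 30.26 mm → contributes +2 982 277 mm⁴
Total I = 8 841 088 mm⁴.

I_yy ≈ 8.8 × 10⁶ mm⁴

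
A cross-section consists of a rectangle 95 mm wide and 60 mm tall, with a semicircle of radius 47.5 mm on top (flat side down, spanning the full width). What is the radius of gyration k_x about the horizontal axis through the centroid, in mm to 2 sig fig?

k_x ≈ 29 mm

Split into non-overlapping primitives; take the origin at the lower-left of the bounding box.
Rectangular body: 95 × 60, A = 5 700 mm², y = 30 mm, Ī = 1 710 000 mm⁴.
Semicircular cap: semicircle r = 47.5, A = 3 544 mm², y = 80.16 mm, Ī = 558 736 mm⁴.
Centroid: ȳ = ΣA·y / ΣA = 49.23 mm.
Transfer each piece to the horizontal axis through the centroid using Ī + A·d² with d = y − 49.23:
  rectangular body: d = -19.23 mm → contributes +3 817 985 mm⁴
  semicircular cap: d = 30.93 mm → contributes +3 949 013 mm⁴
Total I = 7 766 998 mm⁴.
Radius of gyration: k = √(I/A) = √(7 766 998 / 9 244) = 28.99 mm.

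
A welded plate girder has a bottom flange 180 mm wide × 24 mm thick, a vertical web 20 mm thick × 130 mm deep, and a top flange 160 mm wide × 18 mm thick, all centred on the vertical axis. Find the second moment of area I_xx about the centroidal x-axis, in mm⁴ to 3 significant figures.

Split into non-overlapping primitives; take the origin at the lower-left of the bounding box.
Bottom plate: 180 × 24, A = 4 320 mm², y = 12 mm, Ī = 207 360 mm⁴.
Web plate: 20 × 130, A = 2 600 mm², y = 89 mm, Ī = 3 661 667 mm⁴.
Top plate: 160 × 18, A = 2 880 mm², y = 163 mm, Ī = 77 760 mm⁴.
Centroid: ȳ = ΣA·y / ΣA = 76.804 mm.
Transfer each piece to the centroidal x-axis using Ī + A·d² with d = y − 76.804:
  bottom plate: d = -64.804 mm → contributes +18 349 498 mm⁴
  web plate: d = 12.196 mm → contributes +4 048 392 mm⁴
  top plate: d = 86.196 mm → contributes +21 475 401 mm⁴
Total I = 43 873 291 mm⁴.

I_xx ≈ 4.39 × 10⁷ mm⁴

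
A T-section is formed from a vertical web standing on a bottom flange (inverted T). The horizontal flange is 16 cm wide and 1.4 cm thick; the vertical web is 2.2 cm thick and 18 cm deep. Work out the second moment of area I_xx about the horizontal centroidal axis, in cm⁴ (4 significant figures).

Break the section into simple shapes (no overlaps), measuring from the bottom-left corner of the bounding box.
Flange: 16 × 1.4, A = 22.4 cm², y = 0.7 cm, Ī = 3.65867 cm⁴.
Web: 2.2 × 18, A = 39.6 cm², y = 10.4 cm, Ī = 1069.2 cm⁴.
Centroid: ȳ = ΣA·y / ΣA = 6.89548 cm.
Transfer each piece to the horizontal centroidal axis using Ī + A·d² with d = y − 6.89548:
  flange: d = -6.19548 cm → contributes +863.461 cm⁴
  web: d = 3.50452 cm → contributes +1555.55 cm⁴
Total I = 2419.01 cm⁴.

I_xx ≈ 2419 cm⁴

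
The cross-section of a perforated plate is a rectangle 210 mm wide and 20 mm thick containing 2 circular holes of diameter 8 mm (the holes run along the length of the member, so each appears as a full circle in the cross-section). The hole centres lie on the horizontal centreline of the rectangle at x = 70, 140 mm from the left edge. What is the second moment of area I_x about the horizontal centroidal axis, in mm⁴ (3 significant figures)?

Decompose the section into non-overlapping parts with the origin at the bottom-left of its bounding rectangle.
Plate: 210 × 20, A = 4 200 mm², y = 10 mm, Ī = 140 000 mm⁴.
Hole 1 (subtracted): ⌀8, A = 50.265 mm², y = 10 mm, Ī = 201.06 mm⁴.
Hole 2 (subtracted): ⌀8, A = 50.265 mm², y = 10 mm, Ī = 201.06 mm⁴.
By symmetry the centroid is at mid-height, ȳ = 10 mm.
All pieces are centred on the horizontal centroidal axis, so I = ΣĪ (holes subtracted) = 139 598 mm⁴.

I_x ≈ 1.40 × 10⁵ mm⁴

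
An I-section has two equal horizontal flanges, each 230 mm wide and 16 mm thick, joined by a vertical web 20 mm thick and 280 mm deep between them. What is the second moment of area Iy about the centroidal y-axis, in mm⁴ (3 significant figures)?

Break the section into simple shapes (no overlaps), measuring from the bottom-left corner of the bounding box.
Bottom flange: 230 × 16, A = 3 680 mm², x = 115 mm, Ī = 16 222 667 mm⁴.
Web: 20 × 280, A = 5 600 mm², x = 115 mm, Ī = 186 667 mm⁴.
Top flange: 230 × 16, A = 3 680 mm², x = 115 mm, Ī = 16 222 667 mm⁴.
By symmetry the centroid is at mid-width, x̄ = 115 mm.
All pieces are centred on the centroidal y-axis, so I = ΣĪ = 32 632 000 mm⁴.

Iy ≈ 3.26 × 10⁷ mm⁴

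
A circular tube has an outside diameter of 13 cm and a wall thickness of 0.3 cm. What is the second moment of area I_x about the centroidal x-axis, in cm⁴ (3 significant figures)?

I_x ≈ 241 cm⁴

Decompose the section into non-overlapping parts with the origin at the bottom-left of its bounding rectangle.
Outer circle: ⌀13, A = 132.73 cm², y = 6.5 cm, Ī = 1 402 cm⁴.
Bore (subtracted): ⌀12.4, A = 120.76 cm², y = 6.5 cm, Ī = 1160.5 cm⁴.
By symmetry the centroid is at mid-height, ȳ = 6.5 cm.
All pieces are centred on the centroidal x-axis, so I = ΣĪ (holes subtracted) = 241.45 cm⁴.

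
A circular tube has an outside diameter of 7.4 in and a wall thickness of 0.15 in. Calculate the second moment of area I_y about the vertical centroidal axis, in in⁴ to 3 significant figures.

Decompose the section into non-overlapping parts with the origin at the bottom-left of its bounding rectangle.
Outer circle: ⌀7.4, A = 43.008 in², x = 3.7 in, Ī = 147.2 in⁴.
Bore (subtracted): ⌀7.1, A = 39.592 in², x = 3.7 in, Ī = 124.74 in⁴.
By symmetry the centroid is at mid-width, x̄ = 3.7 in.
All pieces are centred on the vertical centroidal axis, so I = ΣĪ (holes subtracted) = 22.457 in⁴.

I_y ≈ 22.5 in⁴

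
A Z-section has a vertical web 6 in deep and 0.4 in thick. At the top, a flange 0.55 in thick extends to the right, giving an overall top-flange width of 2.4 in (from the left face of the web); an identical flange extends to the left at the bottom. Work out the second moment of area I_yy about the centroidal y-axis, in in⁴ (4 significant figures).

I_yy ≈ 3.933 in⁴

Break the section into simple shapes (no overlaps), measuring from the bottom-left corner of the bounding box.
Web: 0.4 × 6, A = 2.4 in², x = 2.2 in, Ī = 0.032 in⁴.
Top flange (beyond web): 2 × 0.55, A = 1.1 in², x = 3.4 in, Ī = 0.366667 in⁴.
Bottom flange (beyond web): 2 × 0.55, A = 1.1 in², x = 1 in, Ī = 0.366667 in⁴.
Centroid: x̄ = ΣA·x / ΣA = 2.2 in.
Transfer each piece to the centroidal y-axis using Ī + A·d² with d = x − 2.2:
  web: d = 0 in → contributes +0.032 in⁴
  top flange (beyond web): d = 1.2 in → contributes +1.95067 in⁴
  bottom flange (beyond web): d = -1.2 in → contributes +1.95067 in⁴
Total I = 3.93333 in⁴.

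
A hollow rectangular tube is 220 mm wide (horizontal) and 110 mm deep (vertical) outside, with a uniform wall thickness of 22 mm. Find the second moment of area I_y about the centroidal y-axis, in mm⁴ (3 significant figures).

Split into non-overlapping primitives; take the origin at the lower-left of the bounding box.
Outer rectangle: 220 × 110, A = 24 200 mm², x = 110 mm, Ī = 97 606 667 mm⁴.
Inner void (subtracted): 176 × 66, A = 11 616 mm², x = 110 mm, Ī = 29 984 768 mm⁴.
By symmetry the centroid is at mid-width, x̄ = 110 mm.
All pieces are centred on the centroidal y-axis, so I = ΣĪ (holes subtracted) = 67 621 899 mm⁴.

I_y ≈ 6.76 × 10⁷ mm⁴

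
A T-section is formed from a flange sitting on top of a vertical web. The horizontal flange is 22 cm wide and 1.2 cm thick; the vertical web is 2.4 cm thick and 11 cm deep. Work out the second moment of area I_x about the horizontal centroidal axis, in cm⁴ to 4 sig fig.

I_x ≈ 760.5 cm⁴

Split into non-overlapping primitives; take the origin at the lower-left of the bounding box.
Flange: 22 × 1.2, A = 26.4 cm², y = 11.6 cm, Ī = 3.168 cm⁴.
Web: 2.4 × 11, A = 26.4 cm², y = 5.5 cm, Ī = 266.2 cm⁴.
Centroid: ȳ = ΣA·y / ΣA = 8.55 cm.
Transfer each piece to the horizontal centroidal axis using Ī + A·d² with d = y − 8.55:
  flange: d = 3.05 cm → contributes +248.754 cm⁴
  web: d = -3.05 cm → contributes +511.786 cm⁴
Total I = 760.54 cm⁴.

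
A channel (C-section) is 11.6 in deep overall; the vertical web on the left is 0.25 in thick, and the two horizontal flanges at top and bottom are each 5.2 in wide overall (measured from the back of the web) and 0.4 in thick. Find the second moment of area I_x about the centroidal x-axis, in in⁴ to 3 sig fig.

Split into non-overlapping primitives; take the origin at the lower-left of the bounding box.
Web: 0.25 × 11.6, A = 2.9 in², y = 5.8 in, Ī = 32.519 in⁴.
Top flange (beyond web): 4.95 × 0.4, A = 1.98 in², y = 11.4 in, Ī = 0.0264 in⁴.
Bottom flange (beyond web): 4.95 × 0.4, A = 1.98 in², y = 0.2 in, Ī = 0.0264 in⁴.
By symmetry the centroid is at mid-height, ȳ = 5.8 in.
Transfer each piece to the centroidal x-axis using Ī + A·d² with d = y − 5.8:
  web: d = 0 in → contributes +32.519 in⁴
  top flange (beyond web): d = 5.6 in → contributes +62.119 in⁴
  bottom flange (beyond web): d = -5.6 in → contributes +62.119 in⁴
Total I = 156.76 in⁴.

I_x ≈ 157 in⁴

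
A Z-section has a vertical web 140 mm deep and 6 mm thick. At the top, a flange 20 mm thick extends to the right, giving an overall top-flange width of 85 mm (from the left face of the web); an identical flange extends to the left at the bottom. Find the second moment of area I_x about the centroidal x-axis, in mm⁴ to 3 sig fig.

Decompose the section into non-overlapping parts with the origin at the bottom-left of its bounding rectangle.
Web: 6 × 140, A = 840 mm², y = 70 mm, Ī = 1 372 000 mm⁴.
Top flange (beyond web): 79 × 20, A = 1 580 mm², y = 130 mm, Ī = 52 667 mm⁴.
Bottom flange (beyond web): 79 × 20, A = 1 580 mm², y = 10 mm, Ī = 52 667 mm⁴.
Centroid: ȳ = ΣA·y / ΣA = 70 mm.
Transfer each piece to the centroidal x-axis using Ī + A·d² with d = y − 70:
  web: d = 0 mm → contributes +1 372 000 mm⁴
  top flange (beyond web): d = 60 mm → contributes +5 740 667 mm⁴
  bottom flange (beyond web): d = -60 mm → contributes +5 740 667 mm⁴
Total I = 12 853 333 mm⁴.

I_x ≈ 1.29 × 10⁷ mm⁴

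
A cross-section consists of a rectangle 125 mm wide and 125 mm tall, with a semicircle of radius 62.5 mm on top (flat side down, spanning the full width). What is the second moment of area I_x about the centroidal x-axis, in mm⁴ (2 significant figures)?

I_x ≈ 5.7 × 10⁷ mm⁴

Treat the section as a set of non-overlapping primitives; coordinates are from the bounding-box lower-left.
Rectangular body: 125 × 125, A = 15 625 mm², y = 62.5 mm, Ī = 20 345 052 mm⁴.
Semicircular cap: semicircle r = 62.5, A = 6 136 mm², y = 151.5 mm, Ī = 1 674 758 mm⁴.
Centroid: ȳ = ΣA·y / ΣA = 87.6 mm.
Transfer each piece to the centroidal x-axis using Ī + A·d² with d = y − 87.6:
  rectangular body: d = -25.1 mm → contributes +30 190 993 mm⁴
  semicircular cap: d = 63.92 mm → contributes +26 747 241 mm⁴
Total I = 56 938 234 mm⁴.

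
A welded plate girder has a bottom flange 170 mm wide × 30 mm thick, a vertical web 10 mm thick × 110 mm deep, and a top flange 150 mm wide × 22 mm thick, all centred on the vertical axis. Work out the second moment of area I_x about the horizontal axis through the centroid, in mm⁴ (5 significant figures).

I_x ≈ 3.8950 × 10⁷ mm⁴

Decompose the section into non-overlapping parts with the origin at the bottom-left of its bounding rectangle.
Bottom plate: 170 × 30, A = 5 100 mm², y = 15 mm, Ī = 382 500 mm⁴.
Web plate: 10 × 110, A = 1 100 mm², y = 85 mm, Ī = 1 109 167 mm⁴.
Top plate: 150 × 22, A = 3 300 mm², y = 151 mm, Ī = 133 100 mm⁴.
Centroid: ȳ = ΣA·y / ΣA = 70.34737 mm.
Transfer each piece to the horizontal axis through the centroid using Ī + A·d² with d = y − 70.34737:
  bottom plate: d = -55.34737 mm → contributes +16 005 489 mm⁴
  web plate: d = 14.65263 mm → contributes +1 345 336 mm⁴
  top plate: d = 80.65263 mm → contributes +21 599 095 mm⁴
Total I = 38 949 920 mm⁴.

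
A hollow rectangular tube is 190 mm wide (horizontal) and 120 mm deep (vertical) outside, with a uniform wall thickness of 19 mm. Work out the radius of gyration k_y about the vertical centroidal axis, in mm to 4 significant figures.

k_y ≈ 65.68 mm

Decompose the section into non-overlapping parts with the origin at the bottom-left of its bounding rectangle.
Outer rectangle: 190 × 120, A = 22 800 mm², x = 95 mm, Ī = 68 590 000 mm⁴.
Inner void (subtracted): 152 × 82, A = 12 464 mm², x = 95 mm, Ī = 23 997 355 mm⁴.
By symmetry the centroid is at mid-width, x̄ = 95 mm.
All pieces are centred on the vertical centroidal axis, so I = ΣĪ (holes subtracted) = 44 592 645 mm⁴.
Radius of gyration: k = √(I/A) = √(44 592 645 / 10 336) = 65.6834 mm.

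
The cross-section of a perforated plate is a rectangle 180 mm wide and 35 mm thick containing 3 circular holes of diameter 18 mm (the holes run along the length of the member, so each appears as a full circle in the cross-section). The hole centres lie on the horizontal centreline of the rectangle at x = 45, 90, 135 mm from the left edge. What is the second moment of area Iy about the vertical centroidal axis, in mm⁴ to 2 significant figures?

Split into non-overlapping primitives; take the origin at the lower-left of the bounding box.
Plate: 180 × 35, A = 6 300 mm², x = 90 mm, Ī = 17 010 000 mm⁴.
Hole 1 (subtracted): ⌀18, A = 254.5 mm², x = 45 mm, Ī = 5 153 mm⁴.
Hole 2 (subtracted): ⌀18, A = 254.5 mm², x = 90 mm, Ī = 5 153 mm⁴.
Hole 3 (subtracted): ⌀18, A = 254.5 mm², x = 135 mm, Ī = 5 153 mm⁴.
By symmetry the centroid is at mid-width, x̄ = 90 mm.
Transfer each piece to the vertical centroidal axis using Ī + A·d² with d = x − 90:
  plate: d = 0 mm → contributes +17 010 000 mm⁴
  hole 1: d = -45 mm → contributes −520 453 mm⁴
  hole 2: d = 0 mm → contributes −5 153 mm⁴
  hole 3: d = 45 mm → contributes −520 453 mm⁴
Total I = 15 963 942 mm⁴.

Iy ≈ 1.6 × 10⁷ mm⁴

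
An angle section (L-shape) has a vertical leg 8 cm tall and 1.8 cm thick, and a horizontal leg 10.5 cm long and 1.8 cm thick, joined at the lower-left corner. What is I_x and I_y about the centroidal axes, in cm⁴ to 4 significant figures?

Decompose the section into non-overlapping parts with the origin at the bottom-left of its bounding rectangle.
Vertical leg: 1.8 × 8, A = 14.4 cm², y = 4 cm, Ī = 76.8 cm⁴.
Horizontal leg (remainder): 8.7 × 1.8, A = 15.66 cm², y = 0.9 cm, Ī = 4.2282 cm⁴.
Centroid: ȳ = ΣA·y / ΣA = 2.38503 cm.
Transfer each piece to the centroidal x-axis using Ī + A·d² with d = y − 2.38503:
  vertical leg: d = 1.61497 cm → contributes +114.357 cm⁴
  horizontal leg (remainder): d = -1.48503 cm → contributes +38.7634 cm⁴
Total I = 153.12 cm⁴.
For the y-axis: x̄ = 3.63503 cm.
Repeating about the centroidal y-axis gives I_y = 309.432 cm⁴.

I_x ≈ 153.1 cm⁴, I_y ≈ 309.4 cm⁴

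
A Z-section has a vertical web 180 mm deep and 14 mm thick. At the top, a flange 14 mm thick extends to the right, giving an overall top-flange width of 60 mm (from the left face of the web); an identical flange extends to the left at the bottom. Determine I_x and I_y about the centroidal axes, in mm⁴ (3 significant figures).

Treat the section as a set of non-overlapping primitives; coordinates are from the bounding-box lower-left.
Web: 14 × 180, A = 2 520 mm², y = 90 mm, Ī = 6 804 000 mm⁴.
Top flange (beyond web): 46 × 14, A = 644 mm², y = 173 mm, Ī = 10 519 mm⁴.
Bottom flange (beyond web): 46 × 14, A = 644 mm², y = 7 mm, Ī = 10 519 mm⁴.
Centroid: ȳ = ΣA·y / ΣA = 90 mm.
Transfer each piece to the centroidal x-axis using Ī + A·d² with d = y − 90:
  web: d = 0 mm → contributes +6 804 000 mm⁴
  top flange (beyond web): d = 83 mm → contributes +4 447 035 mm⁴
  bottom flange (beyond web): d = -83 mm → contributes +4 447 035 mm⁴
Total I = 15 698 069 mm⁴.
For the y-axis: x̄ = 53 mm.
Repeating about the centroidal y-axis gives I_y = 1 427 477 mm⁴.

I_x ≈ 1.57 × 10⁷ mm⁴, I_y ≈ 1.43 × 10⁶ mm⁴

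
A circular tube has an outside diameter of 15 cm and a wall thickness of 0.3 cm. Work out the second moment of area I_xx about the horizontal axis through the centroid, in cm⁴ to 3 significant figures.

I_xx ≈ 374 cm⁴

Decompose the section into non-overlapping parts with the origin at the bottom-left of its bounding rectangle.
Outer circle: ⌀15, A = 176.71 cm², y = 7.5 cm, Ī = 2 485 cm⁴.
Bore (subtracted): ⌀14.4, A = 162.86 cm², y = 7.5 cm, Ī = 2110.7 cm⁴.
By symmetry the centroid is at mid-height, ȳ = 7.5 cm.
All pieces are centred on the horizontal axis through the centroid, so I = ΣĪ (holes subtracted) = 374.38 cm⁴.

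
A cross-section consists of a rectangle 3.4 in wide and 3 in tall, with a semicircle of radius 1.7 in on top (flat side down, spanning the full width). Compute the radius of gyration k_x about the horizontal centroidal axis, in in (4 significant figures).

Decompose the section into non-overlapping parts with the origin at the bottom-left of its bounding rectangle.
Rectangular body: 3.4 × 3, A = 10.2 in², y = 1.5 in, Ī = 7.65 in⁴.
Semicircular cap: semicircle r = 1.7, A = 4.5396 in², y = 3.7215 in, Ī = 0.916701 in⁴.
Centroid: ȳ = ΣA·y / ΣA = 2.18419 in.
Transfer each piece to the horizontal centroidal axis using Ī + A·d² with d = y − 2.18419:
  rectangular body: d = -0.684193 in → contributes +12.4248 in⁴
  semicircular cap: d = 1.53731 in → contributes +11.6452 in⁴
Total I = 24.0701 in⁴.
Radius of gyration: k = √(I/A) = √(24.0701 / 14.7396) = 1.2779 in.

k_x ≈ 1.278 in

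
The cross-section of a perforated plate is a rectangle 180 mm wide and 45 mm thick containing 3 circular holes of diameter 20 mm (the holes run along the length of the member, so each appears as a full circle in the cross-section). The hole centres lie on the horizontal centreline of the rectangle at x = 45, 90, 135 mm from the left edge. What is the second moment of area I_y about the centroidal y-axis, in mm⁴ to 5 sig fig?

I_y ≈ 2.0574 × 10⁷ mm⁴

Treat the section as a set of non-overlapping primitives; coordinates are from the bounding-box lower-left.
Plate: 180 × 45, A = 8 100 mm², x = 90 mm, Ī = 21 870 000 mm⁴.
Hole 1 (subtracted): ⌀20, A = 314.1593 mm², x = 45 mm, Ī = 7853.982 mm⁴.
Hole 2 (subtracted): ⌀20, A = 314.1593 mm², x = 90 mm, Ī = 7853.982 mm⁴.
Hole 3 (subtracted): ⌀20, A = 314.1593 mm², x = 135 mm, Ī = 7853.982 mm⁴.
By symmetry the centroid is at mid-width, x̄ = 90 mm.
Transfer each piece to the centroidal y-axis using Ī + A·d² with d = x − 90:
  plate: d = 0 mm → contributes +21 870 000 mm⁴
  hole 1: d = -45 mm → contributes −644026.5 mm⁴
  hole 2: d = 0 mm → contributes −7853.982 mm⁴
  hole 3: d = 45 mm → contributes −644026.5 mm⁴
Total I = 20 574 093 mm⁴.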